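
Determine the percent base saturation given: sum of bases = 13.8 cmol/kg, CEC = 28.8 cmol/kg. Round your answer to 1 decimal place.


Step 1: BS = 100 * (sum of bases) / CEC
Step 2: BS = 100 * 13.8 / 28.8
Step 3: BS = 47.9%

47.9


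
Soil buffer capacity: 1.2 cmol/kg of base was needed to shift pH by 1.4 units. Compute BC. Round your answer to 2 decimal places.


Step 1: BC = change in base / change in pH
Step 2: BC = 1.2 / 1.4
Step 3: BC = 0.86 cmol/(kg*pH unit)

0.86


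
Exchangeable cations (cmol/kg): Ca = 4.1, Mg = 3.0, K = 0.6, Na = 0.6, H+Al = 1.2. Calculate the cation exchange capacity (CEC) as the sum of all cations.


Step 1: CEC = Ca + Mg + K + Na + (H+Al)
Step 2: CEC = 4.1 + 3.0 + 0.6 + 0.6 + 1.2
Step 3: CEC = 9.5 cmol/kg

9.5


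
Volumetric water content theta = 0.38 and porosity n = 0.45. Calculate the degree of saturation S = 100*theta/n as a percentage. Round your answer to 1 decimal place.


Step 1: S = 100 * theta_v / n
Step 2: S = 100 * 0.38 / 0.45
Step 3: S = 84.4%

84.4


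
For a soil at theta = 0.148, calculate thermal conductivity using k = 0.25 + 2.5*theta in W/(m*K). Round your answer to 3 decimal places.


Step 1: k = 0.25 + 2.5 * theta
Step 2: k = 0.25 + 2.5 * 0.148
Step 3: k = 0.25 + 0.37
Step 4: k = 0.62 W/(m*K)

0.62


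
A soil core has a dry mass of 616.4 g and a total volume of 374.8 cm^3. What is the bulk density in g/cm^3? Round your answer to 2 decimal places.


Step 1: Identify the formula: BD = dry mass / volume
Step 2: Substitute values: BD = 616.4 / 374.8
Step 3: BD = 1.64 g/cm^3

1.64


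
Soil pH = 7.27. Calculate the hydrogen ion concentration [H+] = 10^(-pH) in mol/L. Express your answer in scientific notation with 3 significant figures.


Step 1: [H+] = 10^(-pH)
Step 2: [H+] = 10^(-7.27)
Step 3: [H+] = 5.37e-08 mol/L

5.37e-08


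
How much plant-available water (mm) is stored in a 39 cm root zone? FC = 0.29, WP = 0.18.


Step 1: Available water = (FC - WP) * depth * 10
Step 2: AW = (0.29 - 0.18) * 39 * 10
Step 3: AW = 0.11 * 39 * 10
Step 4: AW = 42.9 mm

42.9


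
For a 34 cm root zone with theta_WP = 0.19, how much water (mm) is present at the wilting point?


Step 1: Water (mm) = theta_WP * depth * 10
Step 2: Water = 0.19 * 34 * 10
Step 3: Water = 64.6 mm

64.6


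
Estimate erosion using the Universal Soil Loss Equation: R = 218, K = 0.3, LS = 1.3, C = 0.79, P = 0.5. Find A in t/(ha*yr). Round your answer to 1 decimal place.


Step 1: A = R * K * LS * C * P
Step 2: R * K = 218 * 0.3 = 65.4
Step 3: (R*K) * LS = 65.4 * 1.3 = 85.02
Step 4: * C * P = 85.02 * 0.79 * 0.5 = 33.6
Step 5: A = 33.6 t/(ha*yr)

33.6


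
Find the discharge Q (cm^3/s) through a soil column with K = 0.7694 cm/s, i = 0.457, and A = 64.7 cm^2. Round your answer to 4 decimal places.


Step 1: Apply Darcy's law: Q = K * i * A
Step 2: Q = 0.7694 * 0.457 * 64.7
Step 3: Q = 22.7495 cm^3/s

22.7495


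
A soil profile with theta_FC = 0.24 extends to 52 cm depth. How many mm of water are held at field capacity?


Step 1: Water (mm) = theta_FC * depth (cm) * 10
Step 2: Water = 0.24 * 52 * 10
Step 3: Water = 124.8 mm

124.8


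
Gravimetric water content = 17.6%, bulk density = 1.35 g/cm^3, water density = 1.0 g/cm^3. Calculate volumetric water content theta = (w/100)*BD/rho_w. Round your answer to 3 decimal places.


Step 1: theta = (w / 100) * BD / rho_w
Step 2: theta = (17.6 / 100) * 1.35 / 1.0
Step 3: theta = 0.176 * 1.35
Step 4: theta = 0.238

0.238


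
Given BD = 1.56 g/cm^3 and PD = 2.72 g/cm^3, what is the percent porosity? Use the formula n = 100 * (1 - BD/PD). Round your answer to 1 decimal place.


Step 1: Formula: n = 100 * (1 - BD / PD)
Step 2: n = 100 * (1 - 1.56 / 2.72)
Step 3: n = 100 * (1 - 0.57353)
Step 4: n = 42.6%

42.6


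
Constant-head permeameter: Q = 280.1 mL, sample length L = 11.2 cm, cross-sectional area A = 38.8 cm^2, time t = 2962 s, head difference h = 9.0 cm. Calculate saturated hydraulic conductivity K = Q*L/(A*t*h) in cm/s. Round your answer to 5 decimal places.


Step 1: K = Q * L / (A * t * h)
Step 2: Numerator = 280.1 * 11.2 = 3137.12
Step 3: Denominator = 38.8 * 2962 * 9.0 = 1034330.4
Step 4: K = 3137.12 / 1034330.4 = 0.00303 cm/s

0.00303


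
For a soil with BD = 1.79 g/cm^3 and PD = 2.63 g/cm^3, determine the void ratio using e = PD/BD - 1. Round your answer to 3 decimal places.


Step 1: e = PD / BD - 1
Step 2: e = 2.63 / 1.79 - 1
Step 3: e = 1.46927 - 1
Step 4: e = 0.469

0.469


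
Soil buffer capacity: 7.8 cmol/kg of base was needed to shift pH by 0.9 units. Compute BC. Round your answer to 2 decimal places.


Step 1: BC = change in base / change in pH
Step 2: BC = 7.8 / 0.9
Step 3: BC = 8.67 cmol/(kg*pH unit)

8.67


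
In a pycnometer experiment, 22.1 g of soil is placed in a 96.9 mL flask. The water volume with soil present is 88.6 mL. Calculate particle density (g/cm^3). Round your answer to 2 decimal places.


Step 1: Volume of solids = flask volume - water volume with soil
Step 2: V_solids = 96.9 - 88.6 = 8.3 mL
Step 3: Particle density = mass / V_solids = 22.1 / 8.3 = 2.66 g/cm^3

2.66


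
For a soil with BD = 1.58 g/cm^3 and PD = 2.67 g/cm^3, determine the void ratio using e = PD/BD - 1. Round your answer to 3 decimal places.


Step 1: e = PD / BD - 1
Step 2: e = 2.67 / 1.58 - 1
Step 3: e = 1.68987 - 1
Step 4: e = 0.69

0.69


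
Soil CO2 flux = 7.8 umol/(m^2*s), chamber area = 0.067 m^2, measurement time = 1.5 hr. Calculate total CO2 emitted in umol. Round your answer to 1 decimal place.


Step 1: Convert time to seconds: 1.5 hr * 3600 = 5400.0 s
Step 2: Total = flux * area * time_s
Step 3: Total = 7.8 * 0.067 * 5400.0
Step 4: Total = 2822.0 umol

2822.0


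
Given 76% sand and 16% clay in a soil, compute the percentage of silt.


Step 1: sand + silt + clay = 100%
Step 2: silt = 100 - sand - clay
Step 3: silt = 100 - 76 - 16
Step 4: silt = 8%

8


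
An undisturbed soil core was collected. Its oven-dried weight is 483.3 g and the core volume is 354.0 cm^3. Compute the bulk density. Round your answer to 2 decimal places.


Step 1: Identify the formula: BD = dry mass / volume
Step 2: Substitute values: BD = 483.3 / 354.0
Step 3: BD = 1.37 g/cm^3

1.37


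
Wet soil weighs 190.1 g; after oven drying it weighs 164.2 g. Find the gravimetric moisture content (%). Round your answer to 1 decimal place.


Step 1: Water mass = wet - dry = 190.1 - 164.2 = 25.9 g
Step 2: w = 100 * water mass / dry mass
Step 3: w = 100 * 25.9 / 164.2 = 15.8%

15.8


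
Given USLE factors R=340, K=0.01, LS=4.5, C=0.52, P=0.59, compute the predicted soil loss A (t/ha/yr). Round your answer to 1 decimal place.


Step 1: A = R * K * LS * C * P
Step 2: R * K = 340 * 0.01 = 3.4
Step 3: (R*K) * LS = 3.4 * 4.5 = 15.3
Step 4: * C * P = 15.3 * 0.52 * 0.59 = 4.7
Step 5: A = 4.7 t/(ha*yr)

4.7


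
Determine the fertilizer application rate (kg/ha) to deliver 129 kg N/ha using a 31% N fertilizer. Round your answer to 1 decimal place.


Step 1: Fertilizer rate = target N / (N content / 100)
Step 2: Rate = 129 / (31 / 100)
Step 3: Rate = 129 / 0.31
Step 4: Rate = 416.1 kg/ha

416.1


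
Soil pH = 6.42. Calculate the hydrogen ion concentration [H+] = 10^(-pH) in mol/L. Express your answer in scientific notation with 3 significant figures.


Step 1: [H+] = 10^(-pH)
Step 2: [H+] = 10^(-6.42)
Step 3: [H+] = 3.80e-07 mol/L

3.80e-07


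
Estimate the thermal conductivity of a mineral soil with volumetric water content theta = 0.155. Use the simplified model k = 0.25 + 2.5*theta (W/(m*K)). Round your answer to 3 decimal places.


Step 1: k = 0.25 + 2.5 * theta
Step 2: k = 0.25 + 2.5 * 0.155
Step 3: k = 0.25 + 0.388
Step 4: k = 0.638 W/(m*K)

0.638


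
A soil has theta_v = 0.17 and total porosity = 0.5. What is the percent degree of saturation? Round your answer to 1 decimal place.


Step 1: S = 100 * theta_v / n
Step 2: S = 100 * 0.17 / 0.5
Step 3: S = 34.0%

34.0


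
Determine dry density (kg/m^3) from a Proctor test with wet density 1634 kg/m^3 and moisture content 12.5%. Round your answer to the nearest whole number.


Step 1: Dry density = wet density / (1 + w/100)
Step 2: Dry density = 1634 / (1 + 12.5/100)
Step 3: Dry density = 1634 / 1.125
Step 4: Dry density = 1452 kg/m^3

1452


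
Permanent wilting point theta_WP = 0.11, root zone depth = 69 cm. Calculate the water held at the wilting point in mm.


Step 1: Water (mm) = theta_WP * depth * 10
Step 2: Water = 0.11 * 69 * 10
Step 3: Water = 75.9 mm

75.9


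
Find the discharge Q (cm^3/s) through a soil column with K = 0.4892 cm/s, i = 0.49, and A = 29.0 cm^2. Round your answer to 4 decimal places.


Step 1: Apply Darcy's law: Q = K * i * A
Step 2: Q = 0.4892 * 0.49 * 29.0
Step 3: Q = 6.9515 cm^3/s

6.9515


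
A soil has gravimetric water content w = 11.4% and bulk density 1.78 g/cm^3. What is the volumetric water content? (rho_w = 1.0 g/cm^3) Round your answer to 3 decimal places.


Step 1: theta = (w / 100) * BD / rho_w
Step 2: theta = (11.4 / 100) * 1.78 / 1.0
Step 3: theta = 0.114 * 1.78
Step 4: theta = 0.203

0.203


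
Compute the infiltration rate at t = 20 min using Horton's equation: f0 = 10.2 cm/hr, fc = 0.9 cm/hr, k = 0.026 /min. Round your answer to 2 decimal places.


Step 1: f = fc + (f0 - fc) * exp(-k * t)
Step 2: exp(-0.026 * 20) = 0.594521
Step 3: f = 0.9 + (10.2 - 0.9) * 0.594521
Step 4: f = 0.9 + 9.3 * 0.594521
Step 5: f = 6.43 cm/hr

6.43


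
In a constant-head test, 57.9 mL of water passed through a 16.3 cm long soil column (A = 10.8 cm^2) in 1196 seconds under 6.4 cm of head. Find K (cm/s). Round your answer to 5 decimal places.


Step 1: K = Q * L / (A * t * h)
Step 2: Numerator = 57.9 * 16.3 = 943.77
Step 3: Denominator = 10.8 * 1196 * 6.4 = 82667.52
Step 4: K = 943.77 / 82667.52 = 0.01142 cm/s

0.01142


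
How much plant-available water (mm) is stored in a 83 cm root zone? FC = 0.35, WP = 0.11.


Step 1: Available water = (FC - WP) * depth * 10
Step 2: AW = (0.35 - 0.11) * 83 * 10
Step 3: AW = 0.24 * 83 * 10
Step 4: AW = 199.2 mm

199.2


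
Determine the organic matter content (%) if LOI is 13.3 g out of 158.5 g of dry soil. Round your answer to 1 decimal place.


Step 1: OM% = 100 * LOI / sample mass
Step 2: OM = 100 * 13.3 / 158.5
Step 3: OM = 8.4%

8.4


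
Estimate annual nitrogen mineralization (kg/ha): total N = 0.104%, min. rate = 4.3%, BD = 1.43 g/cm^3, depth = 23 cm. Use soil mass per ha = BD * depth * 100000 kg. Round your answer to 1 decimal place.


Step 1: Soil mass per ha = BD * depth * 100000 = 1.43 * 23 * 100000 = 3289000 kg
Step 2: Total N pool = soil mass * N%/100 = 3289000 * 0.104/100 = 3420.56 kg/ha
Step 3: N mineralized = N pool * rate%/100 = 3420.56 * 4.3/100 = 147.1 kg/ha/yr

147.1


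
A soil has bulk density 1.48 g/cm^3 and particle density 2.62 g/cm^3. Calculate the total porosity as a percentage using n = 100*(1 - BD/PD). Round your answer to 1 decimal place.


Step 1: Formula: n = 100 * (1 - BD / PD)
Step 2: n = 100 * (1 - 1.48 / 2.62)
Step 3: n = 100 * (1 - 0.56489)
Step 4: n = 43.5%

43.5


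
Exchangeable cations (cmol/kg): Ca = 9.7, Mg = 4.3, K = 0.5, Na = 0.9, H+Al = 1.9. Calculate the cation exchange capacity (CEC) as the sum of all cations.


Step 1: CEC = Ca + Mg + K + Na + (H+Al)
Step 2: CEC = 9.7 + 4.3 + 0.5 + 0.9 + 1.9
Step 3: CEC = 17.3 cmol/kg

17.3


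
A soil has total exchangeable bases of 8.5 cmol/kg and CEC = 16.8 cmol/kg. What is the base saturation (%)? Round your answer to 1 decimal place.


Step 1: BS = 100 * (sum of bases) / CEC
Step 2: BS = 100 * 8.5 / 16.8
Step 3: BS = 50.6%

50.6


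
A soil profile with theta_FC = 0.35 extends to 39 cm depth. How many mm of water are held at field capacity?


Step 1: Water (mm) = theta_FC * depth (cm) * 10
Step 2: Water = 0.35 * 39 * 10
Step 3: Water = 136.5 mm

136.5


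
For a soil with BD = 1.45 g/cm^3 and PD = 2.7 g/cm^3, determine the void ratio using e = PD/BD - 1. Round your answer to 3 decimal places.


Step 1: e = PD / BD - 1
Step 2: e = 2.7 / 1.45 - 1
Step 3: e = 1.86207 - 1
Step 4: e = 0.862

0.862


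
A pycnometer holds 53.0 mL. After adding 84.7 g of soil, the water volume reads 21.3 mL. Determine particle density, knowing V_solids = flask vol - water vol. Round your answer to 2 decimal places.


Step 1: Volume of solids = flask volume - water volume with soil
Step 2: V_solids = 53.0 - 21.3 = 31.7 mL
Step 3: Particle density = mass / V_solids = 84.7 / 31.7 = 2.67 g/cm^3

2.67


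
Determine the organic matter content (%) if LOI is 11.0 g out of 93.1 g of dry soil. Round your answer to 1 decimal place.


Step 1: OM% = 100 * LOI / sample mass
Step 2: OM = 100 * 11.0 / 93.1
Step 3: OM = 11.8%

11.8


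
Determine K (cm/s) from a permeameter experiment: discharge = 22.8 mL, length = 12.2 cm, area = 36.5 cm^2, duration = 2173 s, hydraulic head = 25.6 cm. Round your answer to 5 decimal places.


Step 1: K = Q * L / (A * t * h)
Step 2: Numerator = 22.8 * 12.2 = 278.16
Step 3: Denominator = 36.5 * 2173 * 25.6 = 2030451.2
Step 4: K = 278.16 / 2030451.2 = 0.00014 cm/s

0.00014


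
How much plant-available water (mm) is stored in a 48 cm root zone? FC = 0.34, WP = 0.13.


Step 1: Available water = (FC - WP) * depth * 10
Step 2: AW = (0.34 - 0.13) * 48 * 10
Step 3: AW = 0.21 * 48 * 10
Step 4: AW = 100.8 mm

100.8


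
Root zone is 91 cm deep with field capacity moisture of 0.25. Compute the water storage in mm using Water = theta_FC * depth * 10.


Step 1: Water (mm) = theta_FC * depth (cm) * 10
Step 2: Water = 0.25 * 91 * 10
Step 3: Water = 227.5 mm

227.5


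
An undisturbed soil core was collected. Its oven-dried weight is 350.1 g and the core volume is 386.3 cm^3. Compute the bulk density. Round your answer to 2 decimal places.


Step 1: Identify the formula: BD = dry mass / volume
Step 2: Substitute values: BD = 350.1 / 386.3
Step 3: BD = 0.91 g/cm^3

0.91


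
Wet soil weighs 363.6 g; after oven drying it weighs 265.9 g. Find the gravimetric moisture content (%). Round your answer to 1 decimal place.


Step 1: Water mass = wet - dry = 363.6 - 265.9 = 97.7 g
Step 2: w = 100 * water mass / dry mass
Step 3: w = 100 * 97.7 / 265.9 = 36.7%

36.7


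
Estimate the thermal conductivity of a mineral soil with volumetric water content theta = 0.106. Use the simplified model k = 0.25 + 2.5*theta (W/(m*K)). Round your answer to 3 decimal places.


Step 1: k = 0.25 + 2.5 * theta
Step 2: k = 0.25 + 2.5 * 0.106
Step 3: k = 0.25 + 0.265
Step 4: k = 0.515 W/(m*K)

0.515


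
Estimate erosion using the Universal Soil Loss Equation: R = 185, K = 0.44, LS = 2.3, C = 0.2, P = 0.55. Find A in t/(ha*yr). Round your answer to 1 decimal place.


Step 1: A = R * K * LS * C * P
Step 2: R * K = 185 * 0.44 = 81.4
Step 3: (R*K) * LS = 81.4 * 2.3 = 187.22
Step 4: * C * P = 187.22 * 0.2 * 0.55 = 20.6
Step 5: A = 20.6 t/(ha*yr)

20.6


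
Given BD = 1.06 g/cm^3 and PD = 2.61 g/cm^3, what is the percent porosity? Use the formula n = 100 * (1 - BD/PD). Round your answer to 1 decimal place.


Step 1: Formula: n = 100 * (1 - BD / PD)
Step 2: n = 100 * (1 - 1.06 / 2.61)
Step 3: n = 100 * (1 - 0.40613)
Step 4: n = 59.4%

59.4


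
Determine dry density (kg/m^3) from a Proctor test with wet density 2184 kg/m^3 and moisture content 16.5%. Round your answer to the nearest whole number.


Step 1: Dry density = wet density / (1 + w/100)
Step 2: Dry density = 2184 / (1 + 16.5/100)
Step 3: Dry density = 2184 / 1.165
Step 4: Dry density = 1875 kg/m^3

1875


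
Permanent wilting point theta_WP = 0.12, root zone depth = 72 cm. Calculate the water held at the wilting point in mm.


Step 1: Water (mm) = theta_WP * depth * 10
Step 2: Water = 0.12 * 72 * 10
Step 3: Water = 86.4 mm

86.4


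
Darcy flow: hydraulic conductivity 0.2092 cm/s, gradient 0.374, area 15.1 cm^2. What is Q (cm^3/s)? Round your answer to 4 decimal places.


Step 1: Apply Darcy's law: Q = K * i * A
Step 2: Q = 0.2092 * 0.374 * 15.1
Step 3: Q = 1.1814 cm^3/s

1.1814


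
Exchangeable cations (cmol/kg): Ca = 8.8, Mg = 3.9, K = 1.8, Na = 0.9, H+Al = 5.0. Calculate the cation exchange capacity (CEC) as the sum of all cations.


Step 1: CEC = Ca + Mg + K + Na + (H+Al)
Step 2: CEC = 8.8 + 3.9 + 1.8 + 0.9 + 5.0
Step 3: CEC = 20.4 cmol/kg

20.4


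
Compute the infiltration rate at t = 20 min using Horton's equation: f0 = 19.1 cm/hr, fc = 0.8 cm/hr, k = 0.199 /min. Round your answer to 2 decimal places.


Step 1: f = fc + (f0 - fc) * exp(-k * t)
Step 2: exp(-0.199 * 20) = 0.018686
Step 3: f = 0.8 + (19.1 - 0.8) * 0.018686
Step 4: f = 0.8 + 18.3 * 0.018686
Step 5: f = 1.14 cm/hr

1.14


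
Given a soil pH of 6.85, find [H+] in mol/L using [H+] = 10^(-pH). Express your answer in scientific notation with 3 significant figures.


Step 1: [H+] = 10^(-pH)
Step 2: [H+] = 10^(-6.85)
Step 3: [H+] = 1.41e-07 mol/L

1.41e-07


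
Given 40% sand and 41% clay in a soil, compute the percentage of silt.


Step 1: sand + silt + clay = 100%
Step 2: silt = 100 - sand - clay
Step 3: silt = 100 - 40 - 41
Step 4: silt = 19%

19


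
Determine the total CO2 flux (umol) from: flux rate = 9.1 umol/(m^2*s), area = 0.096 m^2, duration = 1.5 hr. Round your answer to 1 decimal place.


Step 1: Convert time to seconds: 1.5 hr * 3600 = 5400.0 s
Step 2: Total = flux * area * time_s
Step 3: Total = 9.1 * 0.096 * 5400.0
Step 4: Total = 4717.4 umol

4717.4


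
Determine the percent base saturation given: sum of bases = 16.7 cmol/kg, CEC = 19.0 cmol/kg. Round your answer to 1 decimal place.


Step 1: BS = 100 * (sum of bases) / CEC
Step 2: BS = 100 * 16.7 / 19.0
Step 3: BS = 87.9%

87.9


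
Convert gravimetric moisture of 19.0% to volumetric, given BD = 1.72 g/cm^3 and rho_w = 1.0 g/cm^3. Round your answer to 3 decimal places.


Step 1: theta = (w / 100) * BD / rho_w
Step 2: theta = (19.0 / 100) * 1.72 / 1.0
Step 3: theta = 0.19 * 1.72
Step 4: theta = 0.327

0.327


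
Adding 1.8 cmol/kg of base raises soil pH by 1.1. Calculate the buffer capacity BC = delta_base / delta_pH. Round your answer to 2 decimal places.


Step 1: BC = change in base / change in pH
Step 2: BC = 1.8 / 1.1
Step 3: BC = 1.64 cmol/(kg*pH unit)

1.64


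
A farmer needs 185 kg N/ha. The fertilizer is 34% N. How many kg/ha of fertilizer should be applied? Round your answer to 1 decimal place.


Step 1: Fertilizer rate = target N / (N content / 100)
Step 2: Rate = 185 / (34 / 100)
Step 3: Rate = 185 / 0.34
Step 4: Rate = 544.1 kg/ha

544.1


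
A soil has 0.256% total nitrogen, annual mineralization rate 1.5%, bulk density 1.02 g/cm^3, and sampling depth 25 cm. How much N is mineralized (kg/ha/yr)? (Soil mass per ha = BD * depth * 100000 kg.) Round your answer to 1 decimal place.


Step 1: Soil mass per ha = BD * depth * 100000 = 1.02 * 25 * 100000 = 2550000 kg
Step 2: Total N pool = soil mass * N%/100 = 2550000 * 0.256/100 = 6528.0 kg/ha
Step 3: N mineralized = N pool * rate%/100 = 6528.0 * 1.5/100 = 97.9 kg/ha/yr

97.9


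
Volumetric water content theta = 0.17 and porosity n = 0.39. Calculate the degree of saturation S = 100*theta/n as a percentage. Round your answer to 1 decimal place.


Step 1: S = 100 * theta_v / n
Step 2: S = 100 * 0.17 / 0.39
Step 3: S = 43.6%

43.6


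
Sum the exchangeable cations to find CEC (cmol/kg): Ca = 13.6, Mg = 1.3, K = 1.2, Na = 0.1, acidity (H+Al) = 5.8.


Step 1: CEC = Ca + Mg + K + Na + (H+Al)
Step 2: CEC = 13.6 + 1.3 + 1.2 + 0.1 + 5.8
Step 3: CEC = 22.0 cmol/kg

22.0


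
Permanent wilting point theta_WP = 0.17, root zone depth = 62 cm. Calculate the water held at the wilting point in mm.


Step 1: Water (mm) = theta_WP * depth * 10
Step 2: Water = 0.17 * 62 * 10
Step 3: Water = 105.4 mm

105.4


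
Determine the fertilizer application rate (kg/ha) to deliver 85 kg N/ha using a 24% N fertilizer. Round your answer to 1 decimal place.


Step 1: Fertilizer rate = target N / (N content / 100)
Step 2: Rate = 85 / (24 / 100)
Step 3: Rate = 85 / 0.24
Step 4: Rate = 354.2 kg/ha

354.2


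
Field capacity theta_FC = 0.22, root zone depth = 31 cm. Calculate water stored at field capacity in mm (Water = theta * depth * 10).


Step 1: Water (mm) = theta_FC * depth (cm) * 10
Step 2: Water = 0.22 * 31 * 10
Step 3: Water = 68.2 mm

68.2


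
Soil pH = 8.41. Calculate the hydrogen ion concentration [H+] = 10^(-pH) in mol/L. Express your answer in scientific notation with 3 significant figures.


Step 1: [H+] = 10^(-pH)
Step 2: [H+] = 10^(-8.41)
Step 3: [H+] = 3.89e-09 mol/L

3.89e-09


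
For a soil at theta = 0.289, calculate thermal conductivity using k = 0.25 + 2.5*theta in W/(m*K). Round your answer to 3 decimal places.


Step 1: k = 0.25 + 2.5 * theta
Step 2: k = 0.25 + 2.5 * 0.289
Step 3: k = 0.25 + 0.723
Step 4: k = 0.973 W/(m*K)

0.973


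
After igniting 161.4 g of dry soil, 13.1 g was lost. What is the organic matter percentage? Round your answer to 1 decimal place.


Step 1: OM% = 100 * LOI / sample mass
Step 2: OM = 100 * 13.1 / 161.4
Step 3: OM = 8.1%

8.1


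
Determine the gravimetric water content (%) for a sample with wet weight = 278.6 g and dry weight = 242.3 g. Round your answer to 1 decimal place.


Step 1: Water mass = wet - dry = 278.6 - 242.3 = 36.3 g
Step 2: w = 100 * water mass / dry mass
Step 3: w = 100 * 36.3 / 242.3 = 15.0%

15.0


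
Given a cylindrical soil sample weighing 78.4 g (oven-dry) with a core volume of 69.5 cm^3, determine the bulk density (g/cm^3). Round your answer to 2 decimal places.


Step 1: Identify the formula: BD = dry mass / volume
Step 2: Substitute values: BD = 78.4 / 69.5
Step 3: BD = 1.13 g/cm^3

1.13


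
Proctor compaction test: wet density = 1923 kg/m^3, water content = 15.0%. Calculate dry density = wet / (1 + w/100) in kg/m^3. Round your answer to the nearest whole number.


Step 1: Dry density = wet density / (1 + w/100)
Step 2: Dry density = 1923 / (1 + 15.0/100)
Step 3: Dry density = 1923 / 1.15
Step 4: Dry density = 1672 kg/m^3

1672


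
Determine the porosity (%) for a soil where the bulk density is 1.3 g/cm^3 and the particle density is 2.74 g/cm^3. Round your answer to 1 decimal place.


Step 1: Formula: n = 100 * (1 - BD / PD)
Step 2: n = 100 * (1 - 1.3 / 2.74)
Step 3: n = 100 * (1 - 0.47445)
Step 4: n = 52.6%

52.6


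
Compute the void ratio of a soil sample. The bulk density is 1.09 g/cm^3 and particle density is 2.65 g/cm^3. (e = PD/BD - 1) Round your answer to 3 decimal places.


Step 1: e = PD / BD - 1
Step 2: e = 2.65 / 1.09 - 1
Step 3: e = 2.43119 - 1
Step 4: e = 1.431

1.431


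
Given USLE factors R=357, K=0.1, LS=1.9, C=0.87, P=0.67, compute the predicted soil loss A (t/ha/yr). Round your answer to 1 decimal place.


Step 1: A = R * K * LS * C * P
Step 2: R * K = 357 * 0.1 = 35.7
Step 3: (R*K) * LS = 35.7 * 1.9 = 67.83
Step 4: * C * P = 67.83 * 0.87 * 0.67 = 39.5
Step 5: A = 39.5 t/(ha*yr)

39.5


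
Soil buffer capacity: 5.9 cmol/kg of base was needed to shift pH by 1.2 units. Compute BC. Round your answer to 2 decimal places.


Step 1: BC = change in base / change in pH
Step 2: BC = 5.9 / 1.2
Step 3: BC = 4.92 cmol/(kg*pH unit)

4.92


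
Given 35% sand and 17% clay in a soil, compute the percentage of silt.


Step 1: sand + silt + clay = 100%
Step 2: silt = 100 - sand - clay
Step 3: silt = 100 - 35 - 17
Step 4: silt = 48%

48


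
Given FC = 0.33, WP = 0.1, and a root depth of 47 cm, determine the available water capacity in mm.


Step 1: Available water = (FC - WP) * depth * 10
Step 2: AW = (0.33 - 0.1) * 47 * 10
Step 3: AW = 0.23 * 47 * 10
Step 4: AW = 108.1 mm

108.1


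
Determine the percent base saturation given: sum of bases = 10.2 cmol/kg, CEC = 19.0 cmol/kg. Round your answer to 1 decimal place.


Step 1: BS = 100 * (sum of bases) / CEC
Step 2: BS = 100 * 10.2 / 19.0
Step 3: BS = 53.7%

53.7


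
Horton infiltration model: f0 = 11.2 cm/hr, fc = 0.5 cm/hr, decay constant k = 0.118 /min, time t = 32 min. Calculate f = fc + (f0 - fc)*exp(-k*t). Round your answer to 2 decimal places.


Step 1: f = fc + (f0 - fc) * exp(-k * t)
Step 2: exp(-0.118 * 32) = 0.022914
Step 3: f = 0.5 + (11.2 - 0.5) * 0.022914
Step 4: f = 0.5 + 10.7 * 0.022914
Step 5: f = 0.75 cm/hr

0.75


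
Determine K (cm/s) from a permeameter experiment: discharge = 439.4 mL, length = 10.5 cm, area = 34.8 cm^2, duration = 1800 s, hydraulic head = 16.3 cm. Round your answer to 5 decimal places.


Step 1: K = Q * L / (A * t * h)
Step 2: Numerator = 439.4 * 10.5 = 4613.7
Step 3: Denominator = 34.8 * 1800 * 16.3 = 1021032.0
Step 4: K = 4613.7 / 1021032.0 = 0.00452 cm/s

0.00452


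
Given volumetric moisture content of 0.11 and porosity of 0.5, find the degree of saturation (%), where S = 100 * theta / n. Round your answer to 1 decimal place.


Step 1: S = 100 * theta_v / n
Step 2: S = 100 * 0.11 / 0.5
Step 3: S = 22.0%

22.0


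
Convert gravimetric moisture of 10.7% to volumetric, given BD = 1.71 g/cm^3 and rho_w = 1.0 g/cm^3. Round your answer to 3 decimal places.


Step 1: theta = (w / 100) * BD / rho_w
Step 2: theta = (10.7 / 100) * 1.71 / 1.0
Step 3: theta = 0.107 * 1.71
Step 4: theta = 0.183

0.183


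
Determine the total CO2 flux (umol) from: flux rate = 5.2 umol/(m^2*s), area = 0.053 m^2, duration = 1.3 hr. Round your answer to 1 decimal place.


Step 1: Convert time to seconds: 1.3 hr * 3600 = 4680.0 s
Step 2: Total = flux * area * time_s
Step 3: Total = 5.2 * 0.053 * 4680.0
Step 4: Total = 1289.8 umol

1289.8


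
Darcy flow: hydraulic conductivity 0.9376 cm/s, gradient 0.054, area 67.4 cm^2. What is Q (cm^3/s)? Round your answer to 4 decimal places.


Step 1: Apply Darcy's law: Q = K * i * A
Step 2: Q = 0.9376 * 0.054 * 67.4
Step 3: Q = 3.4125 cm^3/s

3.4125


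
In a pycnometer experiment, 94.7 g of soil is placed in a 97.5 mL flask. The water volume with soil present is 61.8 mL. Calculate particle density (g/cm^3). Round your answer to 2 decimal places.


Step 1: Volume of solids = flask volume - water volume with soil
Step 2: V_solids = 97.5 - 61.8 = 35.7 mL
Step 3: Particle density = mass / V_solids = 94.7 / 35.7 = 2.65 g/cm^3

2.65


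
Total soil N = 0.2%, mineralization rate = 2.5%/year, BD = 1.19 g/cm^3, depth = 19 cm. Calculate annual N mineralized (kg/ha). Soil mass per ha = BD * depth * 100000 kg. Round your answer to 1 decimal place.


Step 1: Soil mass per ha = BD * depth * 100000 = 1.19 * 19 * 100000 = 2261000 kg
Step 2: Total N pool = soil mass * N%/100 = 2261000 * 0.2/100 = 4522.0 kg/ha
Step 3: N mineralized = N pool * rate%/100 = 4522.0 * 2.5/100 = 113.1 kg/ha/yr

113.1


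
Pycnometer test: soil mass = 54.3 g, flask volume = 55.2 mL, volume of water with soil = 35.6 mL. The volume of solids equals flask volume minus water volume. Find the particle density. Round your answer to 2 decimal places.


Step 1: Volume of solids = flask volume - water volume with soil
Step 2: V_solids = 55.2 - 35.6 = 19.6 mL
Step 3: Particle density = mass / V_solids = 54.3 / 19.6 = 2.77 g/cm^3

2.77


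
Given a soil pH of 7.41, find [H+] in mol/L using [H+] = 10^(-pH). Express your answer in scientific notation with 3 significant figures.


Step 1: [H+] = 10^(-pH)
Step 2: [H+] = 10^(-7.41)
Step 3: [H+] = 3.89e-08 mol/L

3.89e-08


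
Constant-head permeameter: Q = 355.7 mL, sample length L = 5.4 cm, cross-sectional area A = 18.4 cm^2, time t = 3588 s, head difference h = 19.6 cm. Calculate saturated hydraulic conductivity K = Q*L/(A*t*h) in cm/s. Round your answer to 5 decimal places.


Step 1: K = Q * L / (A * t * h)
Step 2: Numerator = 355.7 * 5.4 = 1920.78
Step 3: Denominator = 18.4 * 3588 * 19.6 = 1293976.32
Step 4: K = 1920.78 / 1293976.32 = 0.00148 cm/s

0.00148


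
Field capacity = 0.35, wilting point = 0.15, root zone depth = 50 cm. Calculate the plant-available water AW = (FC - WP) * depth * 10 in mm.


Step 1: Available water = (FC - WP) * depth * 10
Step 2: AW = (0.35 - 0.15) * 50 * 10
Step 3: AW = 0.2 * 50 * 10
Step 4: AW = 100.0 mm

100.0


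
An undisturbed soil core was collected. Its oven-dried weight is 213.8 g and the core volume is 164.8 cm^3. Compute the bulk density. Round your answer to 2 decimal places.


Step 1: Identify the formula: BD = dry mass / volume
Step 2: Substitute values: BD = 213.8 / 164.8
Step 3: BD = 1.3 g/cm^3

1.3


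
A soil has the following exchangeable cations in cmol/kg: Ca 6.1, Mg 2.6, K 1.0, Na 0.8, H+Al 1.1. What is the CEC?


Step 1: CEC = Ca + Mg + K + Na + (H+Al)
Step 2: CEC = 6.1 + 2.6 + 1.0 + 0.8 + 1.1
Step 3: CEC = 11.6 cmol/kg

11.6


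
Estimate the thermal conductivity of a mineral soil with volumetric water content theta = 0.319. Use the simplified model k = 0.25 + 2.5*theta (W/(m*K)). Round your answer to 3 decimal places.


Step 1: k = 0.25 + 2.5 * theta
Step 2: k = 0.25 + 2.5 * 0.319
Step 3: k = 0.25 + 0.798
Step 4: k = 1.048 W/(m*K)

1.048


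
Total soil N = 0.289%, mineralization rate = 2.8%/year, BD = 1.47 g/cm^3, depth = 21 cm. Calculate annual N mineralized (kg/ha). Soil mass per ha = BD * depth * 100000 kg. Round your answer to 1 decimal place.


Step 1: Soil mass per ha = BD * depth * 100000 = 1.47 * 21 * 100000 = 3087000 kg
Step 2: Total N pool = soil mass * N%/100 = 3087000 * 0.289/100 = 8921.43 kg/ha
Step 3: N mineralized = N pool * rate%/100 = 8921.43 * 2.8/100 = 249.8 kg/ha/yr

249.8


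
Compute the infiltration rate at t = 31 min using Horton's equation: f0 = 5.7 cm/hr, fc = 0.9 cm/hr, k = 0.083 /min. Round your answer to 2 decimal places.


Step 1: f = fc + (f0 - fc) * exp(-k * t)
Step 2: exp(-0.083 * 31) = 0.076306
Step 3: f = 0.9 + (5.7 - 0.9) * 0.076306
Step 4: f = 0.9 + 4.8 * 0.076306
Step 5: f = 1.27 cm/hr

1.27


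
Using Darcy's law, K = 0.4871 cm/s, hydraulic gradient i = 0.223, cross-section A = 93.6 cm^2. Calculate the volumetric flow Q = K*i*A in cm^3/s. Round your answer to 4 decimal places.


Step 1: Apply Darcy's law: Q = K * i * A
Step 2: Q = 0.4871 * 0.223 * 93.6
Step 3: Q = 10.1671 cm^3/s

10.1671


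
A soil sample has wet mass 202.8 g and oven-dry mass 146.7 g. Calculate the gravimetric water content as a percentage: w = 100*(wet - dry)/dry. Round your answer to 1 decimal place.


Step 1: Water mass = wet - dry = 202.8 - 146.7 = 56.1 g
Step 2: w = 100 * water mass / dry mass
Step 3: w = 100 * 56.1 / 146.7 = 38.2%

38.2


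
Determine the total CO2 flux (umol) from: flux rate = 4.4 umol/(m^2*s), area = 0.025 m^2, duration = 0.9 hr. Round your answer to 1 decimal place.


Step 1: Convert time to seconds: 0.9 hr * 3600 = 3240.0 s
Step 2: Total = flux * area * time_s
Step 3: Total = 4.4 * 0.025 * 3240.0
Step 4: Total = 356.4 umol

356.4


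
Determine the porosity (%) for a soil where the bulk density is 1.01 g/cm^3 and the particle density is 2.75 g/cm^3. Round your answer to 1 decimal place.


Step 1: Formula: n = 100 * (1 - BD / PD)
Step 2: n = 100 * (1 - 1.01 / 2.75)
Step 3: n = 100 * (1 - 0.36727)
Step 4: n = 63.3%

63.3


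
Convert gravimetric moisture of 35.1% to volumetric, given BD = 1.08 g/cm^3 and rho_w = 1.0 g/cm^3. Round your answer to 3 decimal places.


Step 1: theta = (w / 100) * BD / rho_w
Step 2: theta = (35.1 / 100) * 1.08 / 1.0
Step 3: theta = 0.351 * 1.08
Step 4: theta = 0.379

0.379


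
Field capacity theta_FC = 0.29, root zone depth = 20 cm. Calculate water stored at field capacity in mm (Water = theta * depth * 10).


Step 1: Water (mm) = theta_FC * depth (cm) * 10
Step 2: Water = 0.29 * 20 * 10
Step 3: Water = 58.0 mm

58.0


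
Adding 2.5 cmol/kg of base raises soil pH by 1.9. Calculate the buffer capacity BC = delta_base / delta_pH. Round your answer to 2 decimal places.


Step 1: BC = change in base / change in pH
Step 2: BC = 2.5 / 1.9
Step 3: BC = 1.32 cmol/(kg*pH unit)

1.32


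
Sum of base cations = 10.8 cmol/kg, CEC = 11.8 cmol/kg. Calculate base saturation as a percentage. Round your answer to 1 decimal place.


Step 1: BS = 100 * (sum of bases) / CEC
Step 2: BS = 100 * 10.8 / 11.8
Step 3: BS = 91.5%

91.5


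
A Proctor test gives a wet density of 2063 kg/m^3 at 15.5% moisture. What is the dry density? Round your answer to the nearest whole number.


Step 1: Dry density = wet density / (1 + w/100)
Step 2: Dry density = 2063 / (1 + 15.5/100)
Step 3: Dry density = 2063 / 1.155
Step 4: Dry density = 1786 kg/m^3

1786


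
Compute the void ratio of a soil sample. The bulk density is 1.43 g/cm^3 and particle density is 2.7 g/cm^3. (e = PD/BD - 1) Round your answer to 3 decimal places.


Step 1: e = PD / BD - 1
Step 2: e = 2.7 / 1.43 - 1
Step 3: e = 1.88811 - 1
Step 4: e = 0.888

0.888


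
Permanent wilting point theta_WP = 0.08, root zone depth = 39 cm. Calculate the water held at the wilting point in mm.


Step 1: Water (mm) = theta_WP * depth * 10
Step 2: Water = 0.08 * 39 * 10
Step 3: Water = 31.2 mm

31.2


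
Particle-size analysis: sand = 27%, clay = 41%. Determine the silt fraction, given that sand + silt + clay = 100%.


Step 1: sand + silt + clay = 100%
Step 2: silt = 100 - sand - clay
Step 3: silt = 100 - 27 - 41
Step 4: silt = 32%

32


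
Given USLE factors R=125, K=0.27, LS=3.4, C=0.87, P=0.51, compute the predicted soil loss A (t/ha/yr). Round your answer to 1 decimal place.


Step 1: A = R * K * LS * C * P
Step 2: R * K = 125 * 0.27 = 33.75
Step 3: (R*K) * LS = 33.75 * 3.4 = 114.75
Step 4: * C * P = 114.75 * 0.87 * 0.51 = 50.9
Step 5: A = 50.9 t/(ha*yr)

50.9


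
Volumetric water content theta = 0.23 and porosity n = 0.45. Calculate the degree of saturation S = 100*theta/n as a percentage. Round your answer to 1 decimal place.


Step 1: S = 100 * theta_v / n
Step 2: S = 100 * 0.23 / 0.45
Step 3: S = 51.1%

51.1


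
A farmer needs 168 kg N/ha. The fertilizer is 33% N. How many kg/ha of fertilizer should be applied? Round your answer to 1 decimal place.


Step 1: Fertilizer rate = target N / (N content / 100)
Step 2: Rate = 168 / (33 / 100)
Step 3: Rate = 168 / 0.33
Step 4: Rate = 509.1 kg/ha

509.1


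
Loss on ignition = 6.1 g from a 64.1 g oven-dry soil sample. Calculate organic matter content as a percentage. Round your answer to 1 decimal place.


Step 1: OM% = 100 * LOI / sample mass
Step 2: OM = 100 * 6.1 / 64.1
Step 3: OM = 9.5%

9.5


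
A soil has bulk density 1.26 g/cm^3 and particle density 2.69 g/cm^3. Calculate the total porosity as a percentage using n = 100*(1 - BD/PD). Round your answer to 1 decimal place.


Step 1: Formula: n = 100 * (1 - BD / PD)
Step 2: n = 100 * (1 - 1.26 / 2.69)
Step 3: n = 100 * (1 - 0.4684)
Step 4: n = 53.2%

53.2


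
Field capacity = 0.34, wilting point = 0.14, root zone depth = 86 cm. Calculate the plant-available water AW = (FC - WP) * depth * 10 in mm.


Step 1: Available water = (FC - WP) * depth * 10
Step 2: AW = (0.34 - 0.14) * 86 * 10
Step 3: AW = 0.2 * 86 * 10
Step 4: AW = 172.0 mm

172.0


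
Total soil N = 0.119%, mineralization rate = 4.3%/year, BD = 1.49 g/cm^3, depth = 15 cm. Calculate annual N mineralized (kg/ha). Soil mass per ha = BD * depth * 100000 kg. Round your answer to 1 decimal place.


Step 1: Soil mass per ha = BD * depth * 100000 = 1.49 * 15 * 100000 = 2235000 kg
Step 2: Total N pool = soil mass * N%/100 = 2235000 * 0.119/100 = 2659.65 kg/ha
Step 3: N mineralized = N pool * rate%/100 = 2659.65 * 4.3/100 = 114.4 kg/ha/yr

114.4


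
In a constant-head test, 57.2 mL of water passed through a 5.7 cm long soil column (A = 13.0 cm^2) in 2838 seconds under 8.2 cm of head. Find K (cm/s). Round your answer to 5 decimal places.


Step 1: K = Q * L / (A * t * h)
Step 2: Numerator = 57.2 * 5.7 = 326.04
Step 3: Denominator = 13.0 * 2838 * 8.2 = 302530.8
Step 4: K = 326.04 / 302530.8 = 0.00108 cm/s

0.00108


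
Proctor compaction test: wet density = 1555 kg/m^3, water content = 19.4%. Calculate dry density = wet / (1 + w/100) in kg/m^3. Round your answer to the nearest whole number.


Step 1: Dry density = wet density / (1 + w/100)
Step 2: Dry density = 1555 / (1 + 19.4/100)
Step 3: Dry density = 1555 / 1.194
Step 4: Dry density = 1302 kg/m^3

1302


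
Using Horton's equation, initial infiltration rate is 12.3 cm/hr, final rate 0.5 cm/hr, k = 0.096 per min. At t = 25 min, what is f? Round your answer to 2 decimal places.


Step 1: f = fc + (f0 - fc) * exp(-k * t)
Step 2: exp(-0.096 * 25) = 0.090718
Step 3: f = 0.5 + (12.3 - 0.5) * 0.090718
Step 4: f = 0.5 + 11.8 * 0.090718
Step 5: f = 1.57 cm/hr

1.57


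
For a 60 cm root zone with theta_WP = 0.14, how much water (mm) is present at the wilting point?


Step 1: Water (mm) = theta_WP * depth * 10
Step 2: Water = 0.14 * 60 * 10
Step 3: Water = 84.0 mm

84.0


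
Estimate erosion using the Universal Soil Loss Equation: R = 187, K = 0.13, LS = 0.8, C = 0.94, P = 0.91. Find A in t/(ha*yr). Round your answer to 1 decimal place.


Step 1: A = R * K * LS * C * P
Step 2: R * K = 187 * 0.13 = 24.31
Step 3: (R*K) * LS = 24.31 * 0.8 = 19.448
Step 4: * C * P = 19.448 * 0.94 * 0.91 = 16.6
Step 5: A = 16.6 t/(ha*yr)

16.6


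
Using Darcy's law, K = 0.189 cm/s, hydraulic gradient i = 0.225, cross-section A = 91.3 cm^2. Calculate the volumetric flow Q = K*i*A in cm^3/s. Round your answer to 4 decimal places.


Step 1: Apply Darcy's law: Q = K * i * A
Step 2: Q = 0.189 * 0.225 * 91.3
Step 3: Q = 3.8825 cm^3/s

3.8825


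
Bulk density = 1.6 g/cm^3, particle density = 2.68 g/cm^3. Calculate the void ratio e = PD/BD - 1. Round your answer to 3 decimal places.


Step 1: e = PD / BD - 1
Step 2: e = 2.68 / 1.6 - 1
Step 3: e = 1.675 - 1
Step 4: e = 0.675

0.675


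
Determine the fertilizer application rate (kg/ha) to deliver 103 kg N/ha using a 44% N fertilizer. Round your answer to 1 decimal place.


Step 1: Fertilizer rate = target N / (N content / 100)
Step 2: Rate = 103 / (44 / 100)
Step 3: Rate = 103 / 0.44
Step 4: Rate = 234.1 kg/ha

234.1


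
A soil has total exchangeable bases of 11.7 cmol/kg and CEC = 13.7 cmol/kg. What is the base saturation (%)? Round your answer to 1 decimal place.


Step 1: BS = 100 * (sum of bases) / CEC
Step 2: BS = 100 * 11.7 / 13.7
Step 3: BS = 85.4%

85.4


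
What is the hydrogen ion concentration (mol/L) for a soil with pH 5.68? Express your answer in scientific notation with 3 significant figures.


Step 1: [H+] = 10^(-pH)
Step 2: [H+] = 10^(-5.68)
Step 3: [H+] = 2.09e-06 mol/L

2.09e-06


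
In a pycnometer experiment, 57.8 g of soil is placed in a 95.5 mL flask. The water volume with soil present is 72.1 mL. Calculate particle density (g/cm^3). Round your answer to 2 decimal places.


Step 1: Volume of solids = flask volume - water volume with soil
Step 2: V_solids = 95.5 - 72.1 = 23.4 mL
Step 3: Particle density = mass / V_solids = 57.8 / 23.4 = 2.47 g/cm^3

2.47


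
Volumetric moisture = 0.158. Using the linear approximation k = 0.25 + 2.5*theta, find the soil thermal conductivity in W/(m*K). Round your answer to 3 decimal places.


Step 1: k = 0.25 + 2.5 * theta
Step 2: k = 0.25 + 2.5 * 0.158
Step 3: k = 0.25 + 0.395
Step 4: k = 0.645 W/(m*K)

0.645


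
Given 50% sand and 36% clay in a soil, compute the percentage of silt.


Step 1: sand + silt + clay = 100%
Step 2: silt = 100 - sand - clay
Step 3: silt = 100 - 50 - 36
Step 4: silt = 14%

14


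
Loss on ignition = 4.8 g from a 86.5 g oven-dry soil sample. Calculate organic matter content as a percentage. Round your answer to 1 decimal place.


Step 1: OM% = 100 * LOI / sample mass
Step 2: OM = 100 * 4.8 / 86.5
Step 3: OM = 5.5%

5.5


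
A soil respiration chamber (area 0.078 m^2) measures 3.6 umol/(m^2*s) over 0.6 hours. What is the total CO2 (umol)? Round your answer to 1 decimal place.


Step 1: Convert time to seconds: 0.6 hr * 3600 = 2160.0 s
Step 2: Total = flux * area * time_s
Step 3: Total = 3.6 * 0.078 * 2160.0
Step 4: Total = 606.5 umol

606.5
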